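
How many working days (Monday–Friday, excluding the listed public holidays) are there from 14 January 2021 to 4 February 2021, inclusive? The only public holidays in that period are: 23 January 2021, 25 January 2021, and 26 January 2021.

14 working days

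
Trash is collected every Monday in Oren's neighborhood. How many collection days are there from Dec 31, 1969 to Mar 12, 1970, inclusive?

Dec 31, 1969 is a Wednesday.
That's 72 days from start to end, counting both.
72 = 7 × 10 + 2, so there are 10 full weeks plus 2 extra days.
Each full week contributes one Monday: 10 so far.
The 2 extra days are Wednesday, Thursday — none qualify.
Total: 10 + 0 = 10.

10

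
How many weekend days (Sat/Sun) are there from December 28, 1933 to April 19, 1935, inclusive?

136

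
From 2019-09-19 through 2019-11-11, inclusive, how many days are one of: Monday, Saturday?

2019-09-19 is a Thursday.
The range spans 54 days (inclusive of both endpoints).
54 = 7 × 7 + 5, so there are 7 full weeks plus 5 extra days.
Each full week contributes 2 days from the set (Mon, Sat): 7 × 2 = 14.
The 5 extra days are Thursday, Friday, Saturday, Sunday, Monday — 2 of them qualify.
Total: 14 + 2 = 16.

16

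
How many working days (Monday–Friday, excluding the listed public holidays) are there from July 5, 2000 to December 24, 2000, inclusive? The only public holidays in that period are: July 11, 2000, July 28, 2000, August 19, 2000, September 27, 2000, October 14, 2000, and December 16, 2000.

120

July 5, 2000 is a Wednesday.
The range spans 173 days (inclusive of both endpoints).
173 = 7 × 24 + 5, so there are 24 full weeks plus 5 extra days.
Each full week contributes 5 weekdays (Mon–Fri): 24 × 5 = 120.
The 5 extra days are Wednesday, Thursday, Friday, Saturday, Sunday — 3 of them qualify.
Total: 120 + 3 = 123.
Holidays: July 11, 2000 (Tue); July 28, 2000 (Fri); August 19, 2000 (Sat); September 27, 2000 (Wed); October 14, 2000 (Sat); December 16, 2000 (Sat).
3 of the 6 holidays fall on weekdays; the rest are weekends and were already excluded.
Business days: 123 − 3 = 120.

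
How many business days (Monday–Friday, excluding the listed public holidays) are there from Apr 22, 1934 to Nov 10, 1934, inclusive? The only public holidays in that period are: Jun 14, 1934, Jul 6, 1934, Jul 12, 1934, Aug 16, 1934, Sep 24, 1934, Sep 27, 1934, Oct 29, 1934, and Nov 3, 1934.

138

Apr 22, 1934 is a Sunday.
The range spans 203 days (inclusive of both endpoints).
203 = 7 × 29, so the span is exactly 29 full weeks.
Each full week contributes 5 weekdays (Mon–Fri): 29 × 5 = 145.
Total: 145.
Holidays: Jun 14, 1934 (Thu); Jul 6, 1934 (Fri); Jul 12, 1934 (Thu); Aug 16, 1934 (Thu); Sep 24, 1934 (Mon); Sep 27, 1934 (Thu); Oct 29, 1934 (Mon); Nov 3, 1934 (Sat).
7 of the 8 holidays fall on weekdays; the rest are weekends and were already excluded.
Business days: 145 − 7 = 138.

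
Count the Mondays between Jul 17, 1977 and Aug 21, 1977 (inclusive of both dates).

Jul 17, 1977 is a Sunday.
The range spans 36 days (inclusive of both endpoints).
36 = 7 × 5 + 1, so there are 5 full weeks plus 1 extra day.
Each full week contributes one Monday: 5 so far.
The 1 extra day is Sunday — none qualify.
Total: 5 + 0 = 5.

5 Mondays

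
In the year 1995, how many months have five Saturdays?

A month has five Saturdays exactly when Saturday falls within its first (length − 28) days.
Jan: 31 days, starts Sun → 5 of Sun, Mon, Tue
Feb: 28 days, starts Wed → 5 of (none)
Mar: 31 days, starts Wed → 5 of Wed, Thu, Fri
Apr: 30 days, starts Sat → 5 of Sat, Sun ✓
May: 31 days, starts Mon → 5 of Mon, Tue, Wed
Jun: 30 days, starts Thu → 5 of Thu, Fri
Jul: 31 days, starts Sat → 5 of Sat, Sun, Mon ✓
Aug: 31 days, starts Tue → 5 of Tue, Wed, Thu
Sep: 30 days, starts Fri → 5 of Fri, Sat ✓
Oct: 31 days, starts Sun → 5 of Sun, Mon, Tue
Nov: 30 days, starts Wed → 5 of Wed, Thu
Dec: 31 days, starts Fri → 5 of Fri, Sat, Sun ✓
Months with five Saturdays: Apr, Jul, Sep, Dec.

4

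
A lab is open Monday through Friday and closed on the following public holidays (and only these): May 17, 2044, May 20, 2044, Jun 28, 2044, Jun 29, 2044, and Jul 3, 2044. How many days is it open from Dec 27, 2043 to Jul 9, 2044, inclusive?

Dec 27, 2043 is a Sunday.
The range spans 196 days (inclusive of both endpoints).
196 = 7 × 28, so the span is exactly 28 full weeks.
Each full week contributes 5 weekdays (Mon–Fri): 28 × 5 = 140.
Total: 140.
Holidays: May 17, 2044 (Tue); May 20, 2044 (Fri); Jun 28, 2044 (Tue); Jun 29, 2044 (Wed); Jul 3, 2044 (Sun).
4 of the 5 holidays fall on weekdays; the rest are weekends and were already excluded.
Business days: 140 − 4 = 136.

136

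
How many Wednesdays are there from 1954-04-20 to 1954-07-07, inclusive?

1954-04-20 is a Tuesday.
From 1954-04-20 to 1954-07-07 is 79 days inclusive.
79 = 7 × 11 + 2, so there are 11 full weeks plus 2 extra days.
Each full week contributes one Wednesday: 11 so far.
The 2 extra days are Tue, Wed — 1 of them qualifies.
Total: 11 + 1 = 12.

12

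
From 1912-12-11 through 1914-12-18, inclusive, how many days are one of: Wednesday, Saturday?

211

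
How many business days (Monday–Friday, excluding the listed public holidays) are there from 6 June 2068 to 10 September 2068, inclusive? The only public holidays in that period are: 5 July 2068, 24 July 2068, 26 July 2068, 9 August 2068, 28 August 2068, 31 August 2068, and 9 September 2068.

63 business days

6 June 2068 is a Wednesday.
The range spans 97 days (inclusive of both endpoints).
97 = 7 × 13 + 6, so there are 13 full weeks plus 6 extra days.
Each full week contributes 5 weekdays (Mon–Fri): 13 × 5 = 65.
The 6 extra days are Wed, Thu, Fri, Sat, Sun, Mon — 4 of them qualify.
Total: 65 + 4 = 69.
Holidays: 5 July 2068 (Thu); 24 July 2068 (Tue); 26 July 2068 (Thu); 9 August 2068 (Thu); 28 August 2068 (Tue); 31 August 2068 (Fri); 9 September 2068 (Sun).
6 of the 7 holidays fall on weekdays; the rest are weekends and were already excluded.
Business days: 69 − 6 = 63.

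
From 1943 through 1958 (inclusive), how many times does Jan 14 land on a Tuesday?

Day of week of January 14 in each year:
1943: Thu, 1944: Fri, 1945: Sun, 1946: Mon, 1947: Tue ✓, 1948: Wed, 1949: Fri, 1950: Sat, 1951: Sun, 1952: Mon, 1953: Wed, 1954: Thu, 1955: Fri, 1956: Sat, 1957: Mon, 1958: Tue ✓
Tuesdays: 1947, 1958.

2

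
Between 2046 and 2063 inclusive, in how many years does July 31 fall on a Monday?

Day of week of July 31 in each year:
2046: Tue, 2047: Wed, 2048: Fri, 2049: Sat, 2050: Sun, 2051: Mon ✓, 2052: Wed, 2053: Thu, 2054: Fri, 2055: Sat, 2056: Mon ✓, 2057: Tue, 2058: Wed, 2059: Thu, 2060: Sat, 2061: Sun, 2062: Mon ✓, 2063: Tue
Mondays: 2051, 2056, 2062.

3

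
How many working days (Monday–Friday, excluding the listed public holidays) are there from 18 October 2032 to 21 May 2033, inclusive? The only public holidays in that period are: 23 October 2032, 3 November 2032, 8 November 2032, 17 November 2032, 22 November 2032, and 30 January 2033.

18 October 2032 is a Monday.
From 18 October 2032 to 21 May 2033 is 216 days inclusive.
216 = 7 × 30 + 6, so there are 30 full weeks plus 6 extra days.
Each full week contributes 5 weekdays (Mon–Fri): 30 × 5 = 150.
The 6 extra days are Mon, Tue, Wed, Thu, Fri, Sat — 5 of them qualify.
Total: 150 + 5 = 155.
Holidays: 23 October 2032 (Sat); 3 November 2032 (Wed); 8 November 2032 (Mon); 17 November 2032 (Wed); 22 November 2032 (Mon); 30 January 2033 (Sun).
4 of the 6 holidays fall on weekdays; the rest are weekends and were already excluded.
Business days: 155 − 4 = 151.

151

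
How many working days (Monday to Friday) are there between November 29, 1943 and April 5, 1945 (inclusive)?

354 weekdays

November 29, 1943 is a Monday.
From November 29, 1943 to April 5, 1945 is 494 days inclusive.
494 = 7 × 70 + 4, so there are 70 full weeks plus 4 extra days.
Each full week contributes 5 weekdays (Mon–Fri): 70 × 5 = 350.
The 4 extra days are Mon, Tue, Wed, Thu — 4 of them qualify.
Total: 350 + 4 = 354.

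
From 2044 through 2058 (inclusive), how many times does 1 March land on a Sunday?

2

Day of week of March 1 in each year:
2044: Tue, 2045: Wed, 2046: Thu, 2047: Fri, 2048: Sun ✓, 2049: Mon, 2050: Tue, 2051: Wed, 2052: Fri, 2053: Sat, 2054: Sun ✓, 2055: Mon, 2056: Wed, 2057: Thu, 2058: Fri
Sundays: 2048, 2054.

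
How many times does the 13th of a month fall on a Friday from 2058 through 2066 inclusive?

15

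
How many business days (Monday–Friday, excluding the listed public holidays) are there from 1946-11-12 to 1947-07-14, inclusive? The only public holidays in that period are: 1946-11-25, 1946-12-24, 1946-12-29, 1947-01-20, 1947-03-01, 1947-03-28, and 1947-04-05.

1946-11-12 is a Tuesday.
From 1946-11-12 to 1947-07-14 is 245 days inclusive.
245 = 7 × 35, so the span is exactly 35 full weeks.
Each full week contributes 5 weekdays (Mon–Fri): 35 × 5 = 175.
Holidays: 1946-11-25 (Mon); 1946-12-24 (Tue); 1946-12-29 (Sun); 1947-01-20 (Mon); 1947-03-01 (Sat); 1947-03-28 (Fri); 1947-04-05 (Sat).
4 of the 7 holidays fall on weekdays; the rest are weekends and were already excluded.
Business days: 175 − 4 = 171.

171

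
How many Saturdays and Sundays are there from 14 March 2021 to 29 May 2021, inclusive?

14 March 2021 is a Sunday.
From 14 March 2021 to 29 May 2021 is 77 days inclusive.
77 = 7 × 11, so the span is exactly 11 full weeks.
Each full week contributes 2 weekend days (Sat, Sun): 11 × 2 = 22.

22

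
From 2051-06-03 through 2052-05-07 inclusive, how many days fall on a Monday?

49

2051-06-03 is a Saturday.
That's 340 days from start to end, counting both.
340 = 7 × 48 + 4, so there are 48 full weeks plus 4 extra days.
Each full week contributes one Monday: 48 so far.
The 4 extra days are Sat, Sun, Mon, Tue — 1 of them qualifies.
Total: 48 + 1 = 49.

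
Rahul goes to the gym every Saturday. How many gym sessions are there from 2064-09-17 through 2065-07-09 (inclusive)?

42

2064-09-17 is a Wednesday.
The range spans 296 days (inclusive of both endpoints).
296 = 7 × 42 + 2, so there are 42 full weeks plus 2 extra days.
Each full week contributes one Saturday: 42 so far.
The 2 extra days are Wed, Thu — none qualify.
Total: 42 + 0 = 42.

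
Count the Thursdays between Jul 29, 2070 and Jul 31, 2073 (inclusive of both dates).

157

Jul 29, 2070 is a Tuesday.
From Jul 29, 2070 to Jul 31, 2073 is 1099 days inclusive.
1099 = 7 × 157, so the span is exactly 157 full weeks.
Each full week contributes one Thursday: 157 so far.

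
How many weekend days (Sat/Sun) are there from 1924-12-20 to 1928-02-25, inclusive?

1924-12-20 is a Saturday.
From 1924-12-20 to 1928-02-25 is 1163 days inclusive.
1163 = 7 × 166 + 1, so there are 166 full weeks plus 1 extra day.
Each full week contributes 2 weekend days (Sat, Sun): 166 × 2 = 332.
The 1 extra day is Sat — 1 of them qualifies.
Total: 332 + 1 = 333.

333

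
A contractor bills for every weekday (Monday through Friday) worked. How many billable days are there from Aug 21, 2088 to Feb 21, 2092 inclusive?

Aug 21, 2088 is a Saturday.
From Aug 21, 2088 to Feb 21, 2092 is 1280 days inclusive.
1280 = 7 × 182 + 6, so there are 182 full weeks plus 6 extra days.
Each full week contributes 5 weekdays (Mon–Fri): 182 × 5 = 910.
The 6 extra days are Sat, Sun, Mon, Tue, Wed, Thu — 4 of them qualify.
Total: 910 + 4 = 914.

914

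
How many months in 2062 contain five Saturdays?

4

A month has five Saturdays exactly when Saturday falls within its first (length − 28) days.
Jan: 31 days, starts Sun → 5 of Sun, Mon, Tue
Feb: 28 days, starts Wed → 5 of (none)
Mar: 31 days, starts Wed → 5 of Wed, Thu, Fri
Apr: 30 days, starts Sat → 5 of Sat, Sun ✓
May: 31 days, starts Mon → 5 of Mon, Tue, Wed
Jun: 30 days, starts Thu → 5 of Thu, Fri
Jul: 31 days, starts Sat → 5 of Sat, Sun, Mon ✓
Aug: 31 days, starts Tue → 5 of Tue, Wed, Thu
Sep: 30 days, starts Fri → 5 of Fri, Sat ✓
Oct: 31 days, starts Sun → 5 of Sun, Mon, Tue
Nov: 30 days, starts Wed → 5 of Wed, Thu
Dec: 31 days, starts Fri → 5 of Fri, Sat, Sun ✓
Months with five Saturdays: Apr, Jul, Sep, Dec.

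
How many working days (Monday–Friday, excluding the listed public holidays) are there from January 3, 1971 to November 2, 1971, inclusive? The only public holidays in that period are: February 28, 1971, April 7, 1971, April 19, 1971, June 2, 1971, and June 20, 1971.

214 working days

January 3, 1971 is a Sunday.
The range spans 304 days (inclusive of both endpoints).
304 = 7 × 43 + 3, so there are 43 full weeks plus 3 extra days.
Each full week contributes 5 weekdays (Mon–Fri): 43 × 5 = 215.
The 3 extra days are Sunday, Monday, Tuesday — 2 of them qualify.
Total: 215 + 2 = 217.
Holidays: February 28, 1971 (Sun); April 7, 1971 (Wed); April 19, 1971 (Mon); June 2, 1971 (Wed); June 20, 1971 (Sun).
3 of the 5 holidays fall on weekdays; the rest are weekends and were already excluded.
Business days: 217 − 3 = 214.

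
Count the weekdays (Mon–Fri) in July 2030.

23

1 July 2030 is a Monday.
That's 31 days from start to end, counting both.
31 = 7 × 4 + 3, so there are 4 full weeks plus 3 extra days.
Each full week contributes 5 weekdays (Mon–Fri): 4 × 5 = 20.
The 3 extra days are Monday, Tuesday, Wednesday — 3 of them qualify.
Total: 20 + 3 = 23.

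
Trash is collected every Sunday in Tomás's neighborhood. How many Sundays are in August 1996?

August 1, 1996 is a Thursday.
That's 31 days from start to end, counting both.
31 = 7 × 4 + 3, so there are 4 full weeks plus 3 extra days.
Each full week contributes one Sunday: 4 so far.
The 3 extra days are Thursday, Friday, Saturday — none qualify.
Total: 4 + 0 = 4.

4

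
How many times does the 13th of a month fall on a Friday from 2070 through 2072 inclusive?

Friday-the-13ths by year:
2070: Jun
2071: Feb, Mar, Nov
2072: May

5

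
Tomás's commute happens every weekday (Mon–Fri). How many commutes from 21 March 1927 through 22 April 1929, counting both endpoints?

21 March 1927 is a Monday.
That's 764 days from start to end, counting both.
764 = 7 × 109 + 1, so there are 109 full weeks plus 1 extra day.
Each full week contributes 5 weekdays (Mon–Fri): 109 × 5 = 545.
The 1 extra day is Mon — 1 of them qualifies.
Total: 545 + 1 = 546.

546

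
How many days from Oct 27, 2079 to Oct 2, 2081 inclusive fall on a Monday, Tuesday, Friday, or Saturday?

Oct 27, 2079 is a Friday.
The range spans 707 days (inclusive of both endpoints).
707 = 7 × 101, so the span is exactly 101 full weeks.
Each full week contributes 4 days from the set (Mon, Tue, Fri, Sat): 101 × 4 = 404.

404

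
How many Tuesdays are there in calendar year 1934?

52

1934-01-01 is a Monday.
From 1934-01-01 to 1934-12-31 is 365 days inclusive.
365 = 7 × 52 + 1, so there are 52 full weeks plus 1 extra day.
Each full week contributes one Tuesday: 52 so far.
The 1 extra day is Monday — none qualify.
Total: 52 + 0 = 52.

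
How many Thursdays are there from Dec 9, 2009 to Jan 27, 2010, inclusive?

Dec 9, 2009 is a Wednesday.
That's 50 days from start to end, counting both.
50 = 7 × 7 + 1, so there are 7 full weeks plus 1 extra day.
Each full week contributes one Thursday: 7 so far.
The 1 extra day is Wed — none qualify.
Total: 7 + 0 = 7.

7 Thursdays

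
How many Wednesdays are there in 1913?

1 January 1913 is a Wednesday.
The range spans 365 days (inclusive of both endpoints).
365 = 7 × 52 + 1, so there are 52 full weeks plus 1 extra day.
Each full week contributes one Wednesday: 52 so far.
The 1 extra day is Wed — 1 of them qualifies.
Total: 52 + 1 = 53.

53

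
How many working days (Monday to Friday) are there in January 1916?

21 weekdays

1916-01-01 is a Saturday.
The range spans 31 days (inclusive of both endpoints).
31 = 7 × 4 + 3, so there are 4 full weeks plus 3 extra days.
Each full week contributes 5 weekdays (Mon–Fri): 4 × 5 = 20.
The 3 extra days are Sat, Sun, Mon — 1 of them qualifies.
Total: 20 + 1 = 21.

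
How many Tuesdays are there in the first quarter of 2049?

January 1, 2049 is a Friday.
From January 1, 2049 to March 31, 2049 is 90 days inclusive.
90 = 7 × 12 + 6, so there are 12 full weeks plus 6 extra days.
Each full week contributes one Tuesday: 12 so far.
The 6 extra days are Friday, Saturday, Sunday, Monday, Tuesday, Wednesday — 1 of them qualifies.
Total: 12 + 1 = 13.

13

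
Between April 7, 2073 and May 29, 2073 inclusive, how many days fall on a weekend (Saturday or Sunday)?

16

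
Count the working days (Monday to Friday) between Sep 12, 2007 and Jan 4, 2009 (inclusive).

343

Sep 12, 2007 is a Wednesday.
That's 481 days from start to end, counting both.
481 = 7 × 68 + 5, so there are 68 full weeks plus 5 extra days.
Each full week contributes 5 weekdays (Mon–Fri): 68 × 5 = 340.
The 5 extra days are Wed, Thu, Fri, Sat, Sun — 3 of them qualify.
Total: 340 + 3 = 343.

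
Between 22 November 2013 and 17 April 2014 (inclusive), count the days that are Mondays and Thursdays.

42

22 November 2013 is a Friday.
That's 147 days from start to end, counting both.
147 = 7 × 21, so the span is exactly 21 full weeks.
Each full week contributes 2 days from the set (Mon, Thu): 21 × 2 = 42.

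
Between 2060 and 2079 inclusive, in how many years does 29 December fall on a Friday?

Day of week of December 29 in each year:
2060: Wed, 2061: Thu, 2062: Fri ✓, 2063: Sat, 2064: Mon, 2065: Tue, 2066: Wed, 2067: Thu, 2068: Sat, 2069: Sun, 2070: Mon, 2071: Tue, 2072: Thu, 2073: Fri ✓, 2074: Sat, 2075: Sun, 2076: Tue, 2077: Wed, 2078: Thu, 2079: Fri ✓
Fridays: 2062, 2073, 2079.

3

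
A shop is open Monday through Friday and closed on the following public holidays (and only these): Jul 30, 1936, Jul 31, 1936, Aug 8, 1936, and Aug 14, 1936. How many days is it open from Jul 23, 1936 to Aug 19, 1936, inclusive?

Jul 23, 1936 is a Thursday.
The range spans 28 days (inclusive of both endpoints).
28 = 7 × 4, so the span is exactly 4 full weeks.
Each full week contributes 5 weekdays (Mon–Fri): 4 × 5 = 20.
Total: 20.
Holidays: Jul 30, 1936 (Thu); Jul 31, 1936 (Fri); Aug 8, 1936 (Sat); Aug 14, 1936 (Fri).
3 of the 4 holidays fall on weekdays; the rest are weekends and were already excluded.
Business days: 20 − 3 = 17.

17 working days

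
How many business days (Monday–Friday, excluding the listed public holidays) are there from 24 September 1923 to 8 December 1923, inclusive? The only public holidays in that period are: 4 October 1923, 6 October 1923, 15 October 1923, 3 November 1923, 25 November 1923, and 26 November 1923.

52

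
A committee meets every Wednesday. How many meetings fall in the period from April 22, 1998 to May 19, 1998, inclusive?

April 22, 1998 is a Wednesday.
That's 28 days from start to end, counting both.
28 = 7 × 4, so the span is exactly 4 full weeks.
Each full week contributes one Wednesday: 4 so far.
Total: 4.

4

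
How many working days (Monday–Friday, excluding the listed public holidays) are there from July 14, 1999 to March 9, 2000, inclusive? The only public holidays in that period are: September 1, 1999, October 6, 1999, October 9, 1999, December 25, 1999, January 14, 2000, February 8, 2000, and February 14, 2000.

July 14, 1999 is a Wednesday.
From July 14, 1999 to March 9, 2000 is 240 days inclusive.
240 = 7 × 34 + 2, so there are 34 full weeks plus 2 extra days.
Each full week contributes 5 weekdays (Mon–Fri): 34 × 5 = 170.
The 2 extra days are Wed, Thu — 2 of them qualify.
Total: 170 + 2 = 172.
Holidays: September 1, 1999 (Wed); October 6, 1999 (Wed); October 9, 1999 (Sat); December 25, 1999 (Sat); January 14, 2000 (Fri); February 8, 2000 (Tue); February 14, 2000 (Mon).
5 of the 7 holidays fall on weekdays; the rest are weekends and were already excluded.
Business days: 172 − 5 = 167.

167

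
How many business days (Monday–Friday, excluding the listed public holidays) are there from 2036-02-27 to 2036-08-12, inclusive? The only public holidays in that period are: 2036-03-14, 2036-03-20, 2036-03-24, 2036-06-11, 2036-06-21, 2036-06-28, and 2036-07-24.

2036-02-27 is a Wednesday.
From 2036-02-27 to 2036-08-12 is 168 days inclusive.
168 = 7 × 24, so the span is exactly 24 full weeks.
Each full week contributes 5 weekdays (Mon–Fri): 24 × 5 = 120.
Holidays: 2036-03-14 (Fri); 2036-03-20 (Thu); 2036-03-24 (Mon); 2036-06-11 (Wed); 2036-06-21 (Sat); 2036-06-28 (Sat); 2036-07-24 (Thu).
5 of the 7 holidays fall on weekdays; the rest are weekends and were already excluded.
Business days: 120 − 5 = 115.

115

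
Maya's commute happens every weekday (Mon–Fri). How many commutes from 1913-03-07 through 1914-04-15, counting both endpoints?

289 weekdays

1913-03-07 is a Friday.
The range spans 405 days (inclusive of both endpoints).
405 = 7 × 57 + 6, so there are 57 full weeks plus 6 extra days.
Each full week contributes 5 weekdays (Mon–Fri): 57 × 5 = 285.
The 6 extra days are Fri, Sat, Sun, Mon, Tue, Wed — 4 of them qualify.
Total: 285 + 4 = 289.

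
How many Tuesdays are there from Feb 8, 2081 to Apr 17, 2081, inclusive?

Feb 8, 2081 is a Saturday.
The range spans 69 days (inclusive of both endpoints).
69 = 7 × 9 + 6, so there are 9 full weeks plus 6 extra days.
Each full week contributes one Tuesday: 9 so far.
The 6 extra days are Saturday, Sunday, Monday, Tuesday, Wednesday, Thursday — 1 of them qualifies.
Total: 9 + 1 = 10.

10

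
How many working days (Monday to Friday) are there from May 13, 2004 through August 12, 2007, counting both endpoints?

847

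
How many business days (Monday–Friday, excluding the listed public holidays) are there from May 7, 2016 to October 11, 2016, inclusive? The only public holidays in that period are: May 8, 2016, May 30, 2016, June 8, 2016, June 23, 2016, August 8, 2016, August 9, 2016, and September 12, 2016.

May 7, 2016 is a Saturday.
The range spans 158 days (inclusive of both endpoints).
158 = 7 × 22 + 4, so there are 22 full weeks plus 4 extra days.
Each full week contributes 5 weekdays (Mon–Fri): 22 × 5 = 110.
The 4 extra days are Saturday, Sunday, Monday, Tuesday — 2 of them qualify.
Total: 110 + 2 = 112.
Holidays: May 8, 2016 (Sun); May 30, 2016 (Mon); June 8, 2016 (Wed); June 23, 2016 (Thu); August 8, 2016 (Mon); August 9, 2016 (Tue); September 12, 2016 (Mon).
6 of the 7 holidays fall on weekdays; the rest are weekends and were already excluded.
Business days: 112 − 6 = 106.

106 business days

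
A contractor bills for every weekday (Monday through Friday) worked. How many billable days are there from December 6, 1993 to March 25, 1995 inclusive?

340 weekdays

December 6, 1993 is a Monday.
That's 475 days from start to end, counting both.
475 = 7 × 67 + 6, so there are 67 full weeks plus 6 extra days.
Each full week contributes 5 weekdays (Mon–Fri): 67 × 5 = 335.
The 6 extra days are Monday, Tuesday, Wednesday, Thursday, Friday, Saturday — 5 of them qualify.
Total: 335 + 5 = 340.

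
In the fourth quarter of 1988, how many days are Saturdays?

14

1 October 1988 is a Saturday.
From 1 October 1988 to 31 December 1988 is 92 days inclusive.
92 = 7 × 13 + 1, so there are 13 full weeks plus 1 extra day.
Each full week contributes one Saturday: 13 so far.
The 1 extra day is Sat — 1 of them qualifies.
Total: 13 + 1 = 14.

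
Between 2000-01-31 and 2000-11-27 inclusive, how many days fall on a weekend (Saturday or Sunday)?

86

2000-01-31 is a Monday.
The range spans 302 days (inclusive of both endpoints).
302 = 7 × 43 + 1, so there are 43 full weeks plus 1 extra day.
Each full week contributes 2 weekend days (Sat, Sun): 43 × 2 = 86.
The 1 extra day is Mon — none qualify.
Total: 86 + 0 = 86.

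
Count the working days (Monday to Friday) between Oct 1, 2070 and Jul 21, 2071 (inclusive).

Oct 1, 2070 is a Wednesday.
The range spans 294 days (inclusive of both endpoints).
294 = 7 × 42, so the span is exactly 42 full weeks.
Each full week contributes 5 weekdays (Mon–Fri): 42 × 5 = 210.

210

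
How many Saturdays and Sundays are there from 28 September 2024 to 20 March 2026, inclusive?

154

28 September 2024 is a Saturday.
From 28 September 2024 to 20 March 2026 is 539 days inclusive.
539 = 7 × 77, so the span is exactly 77 full weeks.
Each full week contributes 2 weekend days (Sat, Sun): 77 × 2 = 154.
Total: 154.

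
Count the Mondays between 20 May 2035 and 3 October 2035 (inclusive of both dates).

20 May 2035 is a Sunday.
From 20 May 2035 to 3 October 2035 is 137 days inclusive.
137 = 7 × 19 + 4, so there are 19 full weeks plus 4 extra days.
Each full week contributes one Monday: 19 so far.
The 4 extra days are Sun, Mon, Tue, Wed — 1 of them qualifies.
Total: 19 + 1 = 20.

20 Mondays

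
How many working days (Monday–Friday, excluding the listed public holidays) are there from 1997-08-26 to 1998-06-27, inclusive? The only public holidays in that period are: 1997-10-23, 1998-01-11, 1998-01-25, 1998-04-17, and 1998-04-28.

1997-08-26 is a Tuesday.
From 1997-08-26 to 1998-06-27 is 306 days inclusive.
306 = 7 × 43 + 5, so there are 43 full weeks plus 5 extra days.
Each full week contributes 5 weekdays (Mon–Fri): 43 × 5 = 215.
The 5 extra days are Tuesday, Wednesday, Thursday, Friday, Saturday — 4 of them qualify.
Total: 215 + 4 = 219.
Holidays: 1997-10-23 (Thu); 1998-01-11 (Sun); 1998-01-25 (Sun); 1998-04-17 (Fri); 1998-04-28 (Tue).
3 of the 5 holidays fall on weekdays; the rest are weekends and were already excluded.
Business days: 219 − 3 = 216.

216 working days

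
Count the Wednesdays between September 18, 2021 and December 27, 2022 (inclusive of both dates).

66

September 18, 2021 is a Saturday.
From September 18, 2021 to December 27, 2022 is 466 days inclusive.
466 = 7 × 66 + 4, so there are 66 full weeks plus 4 extra days.
Each full week contributes one Wednesday: 66 so far.
The 4 extra days are Sat, Sun, Mon, Tue — none qualify.
Total: 66 + 0 = 66.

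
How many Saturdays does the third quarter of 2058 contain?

13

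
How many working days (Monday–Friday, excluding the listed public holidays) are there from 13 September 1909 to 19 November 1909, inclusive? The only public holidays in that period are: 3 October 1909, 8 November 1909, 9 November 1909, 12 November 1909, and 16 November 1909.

46

13 September 1909 is a Monday.
That's 68 days from start to end, counting both.
68 = 7 × 9 + 5, so there are 9 full weeks plus 5 extra days.
Each full week contributes 5 weekdays (Mon–Fri): 9 × 5 = 45.
The 5 extra days are Monday, Tuesday, Wednesday, Thursday, Friday — 5 of them qualify.
Total: 45 + 5 = 50.
Holidays: 3 October 1909 (Sun); 8 November 1909 (Mon); 9 November 1909 (Tue); 12 November 1909 (Fri); 16 November 1909 (Tue).
4 of the 5 holidays fall on weekdays; the rest are weekends and were already excluded.
Business days: 50 − 4 = 46.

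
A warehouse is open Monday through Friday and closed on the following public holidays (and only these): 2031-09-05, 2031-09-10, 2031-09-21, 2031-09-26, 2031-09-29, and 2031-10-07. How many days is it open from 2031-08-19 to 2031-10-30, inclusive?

48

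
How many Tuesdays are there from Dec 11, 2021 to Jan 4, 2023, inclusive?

56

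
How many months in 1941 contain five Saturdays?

A month has five Saturdays exactly when Saturday falls within its first (length − 28) days.
Jan: 31 days, starts Wed → 5 of Wed, Thu, Fri
Feb: 28 days, starts Sat → 5 of (none)
Mar: 31 days, starts Sat → 5 of Sat, Sun, Mon ✓
Apr: 30 days, starts Tue → 5 of Tue, Wed
May: 31 days, starts Thu → 5 of Thu, Fri, Sat ✓
Jun: 30 days, starts Sun → 5 of Sun, Mon
Jul: 31 days, starts Tue → 5 of Tue, Wed, Thu
Aug: 31 days, starts Fri → 5 of Fri, Sat, Sun ✓
Sep: 30 days, starts Mon → 5 of Mon, Tue
Oct: 31 days, starts Wed → 5 of Wed, Thu, Fri
Nov: 30 days, starts Sat → 5 of Sat, Sun ✓
Dec: 31 days, starts Mon → 5 of Mon, Tue, Wed
Months with five Saturdays: Mar, May, Aug, Nov.

4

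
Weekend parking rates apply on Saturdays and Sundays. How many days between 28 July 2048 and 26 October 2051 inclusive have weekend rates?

28 July 2048 is a Tuesday.
That's 1186 days from start to end, counting both.
1186 = 7 × 169 + 3, so there are 169 full weeks plus 3 extra days.
Each full week contributes 2 weekend days (Sat, Sun): 169 × 2 = 338.
The 3 extra days are Tuesday, Wednesday, Thursday — none qualify.
Total: 338 + 0 = 338.

338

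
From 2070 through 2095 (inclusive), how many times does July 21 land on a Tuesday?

4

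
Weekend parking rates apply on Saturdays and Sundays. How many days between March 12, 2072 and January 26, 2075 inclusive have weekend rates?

301

March 12, 2072 is a Saturday.
That's 1051 days from start to end, counting both.
1051 = 7 × 150 + 1, so there are 150 full weeks plus 1 extra day.
Each full week contributes 2 weekend days (Sat, Sun): 150 × 2 = 300.
The 1 extra day is Saturday — 1 of them qualifies.
Total: 300 + 1 = 301.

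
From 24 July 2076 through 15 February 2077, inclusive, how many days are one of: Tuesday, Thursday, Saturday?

24 July 2076 is a Friday.
The range spans 207 days (inclusive of both endpoints).
207 = 7 × 29 + 4, so there are 29 full weeks plus 4 extra days.
Each full week contributes 3 days from the set (Tue, Thu, Sat): 29 × 3 = 87.
The 4 extra days are Fri, Sat, Sun, Mon — 1 of them qualifies.
Total: 87 + 1 = 88.

88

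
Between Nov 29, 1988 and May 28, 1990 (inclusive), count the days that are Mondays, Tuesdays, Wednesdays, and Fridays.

312

Nov 29, 1988 is a Tuesday.
That's 546 days from start to end, counting both.
546 = 7 × 78, so the span is exactly 78 full weeks.
Each full week contributes 4 days from the set (Mon, Tue, Wed, Fri): 78 × 4 = 312.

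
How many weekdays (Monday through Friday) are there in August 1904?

1904-08-01 is a Monday.
The range spans 31 days (inclusive of both endpoints).
31 = 7 × 4 + 3, so there are 4 full weeks plus 3 extra days.
Each full week contributes 5 weekdays (Mon–Fri): 4 × 5 = 20.
The 3 extra days are Mon, Tue, Wed — 3 of them qualify.
Total: 20 + 3 = 23.

23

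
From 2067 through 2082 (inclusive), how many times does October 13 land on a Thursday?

Day of week of October 13 in each year:
2067: Thu ✓, 2068: Sat, 2069: Sun, 2070: Mon, 2071: Tue, 2072: Thu ✓, 2073: Fri, 2074: Sat, 2075: Sun, 2076: Tue, 2077: Wed, 2078: Thu ✓, 2079: Fri, 2080: Sun, 2081: Mon, 2082: Tue
Thursdays: 2067, 2072, 2078.

3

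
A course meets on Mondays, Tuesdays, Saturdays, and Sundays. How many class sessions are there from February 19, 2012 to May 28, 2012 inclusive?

58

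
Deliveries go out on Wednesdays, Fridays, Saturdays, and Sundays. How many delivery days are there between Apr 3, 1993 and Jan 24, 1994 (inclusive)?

Apr 3, 1993 is a Saturday.
That's 297 days from start to end, counting both.
297 = 7 × 42 + 3, so there are 42 full weeks plus 3 extra days.
Each full week contributes 4 days from the set (Wed, Fri, Sat, Sun): 42 × 4 = 168.
The 3 extra days are Sat, Sun, Mon — 2 of them qualify.
Total: 168 + 2 = 170.

170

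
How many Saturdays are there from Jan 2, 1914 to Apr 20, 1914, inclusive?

Jan 2, 1914 is a Friday.
From Jan 2, 1914 to Apr 20, 1914 is 109 days inclusive.
109 = 7 × 15 + 4, so there are 15 full weeks plus 4 extra days.
Each full week contributes one Saturday: 15 so far.
The 4 extra days are Fri, Sat, Sun, Mon — 1 of them qualifies.
Total: 15 + 1 = 16.

16 Saturdays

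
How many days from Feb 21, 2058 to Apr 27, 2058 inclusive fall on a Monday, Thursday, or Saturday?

29

Feb 21, 2058 is a Thursday.
The range spans 66 days (inclusive of both endpoints).
66 = 7 × 9 + 3, so there are 9 full weeks plus 3 extra days.
Each full week contributes 3 days from the set (Mon, Thu, Sat): 9 × 3 = 27.
The 3 extra days are Thursday, Friday, Saturday — 2 of them qualify.
Total: 27 + 2 = 29.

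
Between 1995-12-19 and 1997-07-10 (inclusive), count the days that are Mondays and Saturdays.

162

1995-12-19 is a Tuesday.
The range spans 570 days (inclusive of both endpoints).
570 = 7 × 81 + 3, so there are 81 full weeks plus 3 extra days.
Each full week contributes 2 days from the set (Mon, Sat): 81 × 2 = 162.
The 3 extra days are Tuesday, Wednesday, Thursday — none qualify.
Total: 162 + 0 = 162.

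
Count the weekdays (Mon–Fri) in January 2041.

January 1, 2041 is a Tuesday.
The range spans 31 days (inclusive of both endpoints).
31 = 7 × 4 + 3, so there are 4 full weeks plus 3 extra days.
Each full week contributes 5 weekdays (Mon–Fri): 4 × 5 = 20.
The 3 extra days are Tuesday, Wednesday, Thursday — 3 of them qualify.
Total: 20 + 3 = 23.

23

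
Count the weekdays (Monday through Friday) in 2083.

1 January 2083 is a Friday.
That's 365 days from start to end, counting both.
365 = 7 × 52 + 1, so there are 52 full weeks plus 1 extra day.
Each full week contributes 5 weekdays (Mon–Fri): 52 × 5 = 260.
The 1 extra day is Fri — 1 of them qualifies.
Total: 260 + 1 = 261.

261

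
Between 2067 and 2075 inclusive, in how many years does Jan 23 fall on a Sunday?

Day of week of January 23 in each year:
2067: Sun ✓, 2068: Mon, 2069: Wed, 2070: Thu, 2071: Fri, 2072: Sat, 2073: Mon, 2074: Tue, 2075: Wed
Sundays: 2067.

1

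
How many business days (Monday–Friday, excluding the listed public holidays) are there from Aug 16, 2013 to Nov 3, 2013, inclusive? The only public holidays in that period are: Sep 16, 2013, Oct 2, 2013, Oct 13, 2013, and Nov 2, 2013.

Aug 16, 2013 is a Friday.
That's 80 days from start to end, counting both.
80 = 7 × 11 + 3, so there are 11 full weeks plus 3 extra days.
Each full week contributes 5 weekdays (Mon–Fri): 11 × 5 = 55.
The 3 extra days are Friday, Saturday, Sunday — 1 of them qualifies.
Total: 55 + 1 = 56.
Holidays: Sep 16, 2013 (Mon); Oct 2, 2013 (Wed); Oct 13, 2013 (Sun); Nov 2, 2013 (Sat).
2 of the 4 holidays fall on weekdays; the rest are weekends and were already excluded.
Business days: 56 − 2 = 54.

54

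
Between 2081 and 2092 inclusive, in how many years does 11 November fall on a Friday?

1

Day of week of November 11 in each year:
2081: Tue, 2082: Wed, 2083: Thu, 2084: Sat, 2085: Sun, 2086: Mon, 2087: Tue, 2088: Thu, 2089: Fri ✓, 2090: Sat, 2091: Sun, 2092: Tue
Fridays: 2089.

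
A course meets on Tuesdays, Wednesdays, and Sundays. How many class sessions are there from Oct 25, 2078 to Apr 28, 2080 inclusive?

Oct 25, 2078 is a Tuesday.
The range spans 552 days (inclusive of both endpoints).
552 = 7 × 78 + 6, so there are 78 full weeks plus 6 extra days.
Each full week contributes 3 days from the set (Tue, Wed, Sun): 78 × 3 = 234.
The 6 extra days are Tuesday, Wednesday, Thursday, Friday, Saturday, Sunday — 3 of them qualify.
Total: 234 + 3 = 237.

237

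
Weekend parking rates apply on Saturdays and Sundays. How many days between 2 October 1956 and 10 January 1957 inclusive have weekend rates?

2 October 1956 is a Tuesday.
The range spans 101 days (inclusive of both endpoints).
101 = 7 × 14 + 3, so there are 14 full weeks plus 3 extra days.
Each full week contributes 2 weekend days (Sat, Sun): 14 × 2 = 28.
The 3 extra days are Tuesday, Wednesday, Thursday — none qualify.
Total: 28 + 0 = 28.

28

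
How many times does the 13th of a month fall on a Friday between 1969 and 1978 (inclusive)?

16

Friday-the-13ths by year:
1969: Jun
1970: Feb, Mar, Nov
1971: Aug
1972: Oct
1973: Apr, Jul
1974: Sep, Dec
1975: Jun
1976: Feb, Aug
1977: May
1978: Jan, Oct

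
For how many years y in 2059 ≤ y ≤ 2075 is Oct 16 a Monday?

2

Day of week of October 16 in each year:
2059: Thu, 2060: Sat, 2061: Sun, 2062: Mon ✓, 2063: Tue, 2064: Thu, 2065: Fri, 2066: Sat, 2067: Sun, 2068: Tue, 2069: Wed, 2070: Thu, 2071: Fri, 2072: Sun, 2073: Mon ✓, 2074: Tue, 2075: Wed
Mondays: 2062, 2073.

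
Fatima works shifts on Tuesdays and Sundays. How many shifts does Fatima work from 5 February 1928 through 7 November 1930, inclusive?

5 February 1928 is a Sunday.
That's 1007 days from start to end, counting both.
1007 = 7 × 143 + 6, so there are 143 full weeks plus 6 extra days.
Each full week contributes 2 days from the set (Tue, Sun): 143 × 2 = 286.
The 6 extra days are Sunday, Monday, Tuesday, Wednesday, Thursday, Friday — 2 of them qualify.
Total: 286 + 2 = 288.

288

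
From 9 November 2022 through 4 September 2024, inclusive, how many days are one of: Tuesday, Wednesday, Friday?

286

9 November 2022 is a Wednesday.
From 9 November 2022 to 4 September 2024 is 666 days inclusive.
666 = 7 × 95 + 1, so there are 95 full weeks plus 1 extra day.
Each full week contributes 3 days from the set (Tue, Wed, Fri): 95 × 3 = 285.
The 1 extra day is Wed — 1 of them qualifies.
Total: 285 + 1 = 286.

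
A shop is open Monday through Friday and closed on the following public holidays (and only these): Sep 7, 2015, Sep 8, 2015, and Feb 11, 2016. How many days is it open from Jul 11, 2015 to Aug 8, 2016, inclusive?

Jul 11, 2015 is a Saturday.
The range spans 395 days (inclusive of both endpoints).
395 = 7 × 56 + 3, so there are 56 full weeks plus 3 extra days.
Each full week contributes 5 weekdays (Mon–Fri): 56 × 5 = 280.
The 3 extra days are Sat, Sun, Mon — 1 of them qualifies.
Total: 280 + 1 = 281.
Holidays: Sep 7, 2015 (Mon); Sep 8, 2015 (Tue); Feb 11, 2016 (Thu).
All 3 holidays fall on weekdays, so subtract 3.
Business days: 281 − 3 = 278.

278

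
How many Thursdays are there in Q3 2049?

2049-07-01 is a Thursday.
That's 92 days from start to end, counting both.
92 = 7 × 13 + 1, so there are 13 full weeks plus 1 extra day.
Each full week contributes one Thursday: 13 so far.
The 1 extra day is Thu — 1 of them qualifies.
Total: 13 + 1 = 14.

14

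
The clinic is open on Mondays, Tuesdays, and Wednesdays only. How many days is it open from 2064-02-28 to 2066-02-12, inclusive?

306

2064-02-28 is a Thursday.
From 2064-02-28 to 2066-02-12 is 716 days inclusive.
716 = 7 × 102 + 2, so there are 102 full weeks plus 2 extra days.
Each full week contributes 3 days from the set (Mon, Tue, Wed): 102 × 3 = 306.
The 2 extra days are Thu, Fri — none qualify.
Total: 306 + 0 = 306.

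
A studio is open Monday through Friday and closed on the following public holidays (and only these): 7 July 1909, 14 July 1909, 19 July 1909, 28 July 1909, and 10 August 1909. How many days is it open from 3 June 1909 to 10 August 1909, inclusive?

3 June 1909 is a Thursday.
From 3 June 1909 to 10 August 1909 is 69 days inclusive.
69 = 7 × 9 + 6, so there are 9 full weeks plus 6 extra days.
Each full week contributes 5 weekdays (Mon–Fri): 9 × 5 = 45.
The 6 extra days are Thu, Fri, Sat, Sun, Mon, Tue — 4 of them qualify.
Total: 45 + 4 = 49.
Holidays: 7 July 1909 (Wed); 14 July 1909 (Wed); 19 July 1909 (Mon); 28 July 1909 (Wed); 10 August 1909 (Tue).
All 5 holidays fall on weekdays, so subtract 5.
Business days: 49 − 5 = 44.

44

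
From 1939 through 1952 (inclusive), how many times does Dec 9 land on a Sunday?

2

Day of week of December 9 in each year:
1939: Sat, 1940: Mon, 1941: Tue, 1942: Wed, 1943: Thu, 1944: Sat, 1945: Sun ✓, 1946: Mon, 1947: Tue, 1948: Thu, 1949: Fri, 1950: Sat, 1951: Sun ✓, 1952: Tue
Sundays: 1945, 1951.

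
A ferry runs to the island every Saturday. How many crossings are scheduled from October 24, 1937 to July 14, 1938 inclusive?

37

October 24, 1937 is a Sunday.
The range spans 264 days (inclusive of both endpoints).
264 = 7 × 37 + 5, so there are 37 full weeks plus 5 extra days.
Each full week contributes one Saturday: 37 so far.
The 5 extra days are Sun, Mon, Tue, Wed, Thu — none qualify.
Total: 37 + 0 = 37.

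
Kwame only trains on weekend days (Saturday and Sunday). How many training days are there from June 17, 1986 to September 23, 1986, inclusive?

28

June 17, 1986 is a Tuesday.
That's 99 days from start to end, counting both.
99 = 7 × 14 + 1, so there are 14 full weeks plus 1 extra day.
Each full week contributes 2 weekend days (Sat, Sun): 14 × 2 = 28.
The 1 extra day is Tue — none qualify.
Total: 28 + 0 = 28.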